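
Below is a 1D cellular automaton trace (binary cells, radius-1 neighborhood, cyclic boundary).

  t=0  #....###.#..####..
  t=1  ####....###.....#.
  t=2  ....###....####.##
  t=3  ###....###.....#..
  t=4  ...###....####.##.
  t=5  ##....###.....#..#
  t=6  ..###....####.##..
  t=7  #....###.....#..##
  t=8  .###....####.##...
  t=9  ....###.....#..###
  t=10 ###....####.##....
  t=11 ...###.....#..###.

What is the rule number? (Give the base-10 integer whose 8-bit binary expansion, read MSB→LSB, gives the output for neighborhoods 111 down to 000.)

53

  ### -> .   bit 7 = 0  t=0,i=6
  ##. -> .   bit 6 = 0  t=0,i=7
  #.# -> #   bit 5 = 1  t=0,i=8
  #.. -> #   bit 4 = 1  t=0,i=1
  .## -> .   bit 3 = 0  t=0,i=5
  .#. -> #   bit 2 = 1  t=0,i=0
  ..# -> .   bit 1 = 0  t=0,i=4
  ... -> #   bit 0 = 1  t=0,i=2
  bits 00110101 = 53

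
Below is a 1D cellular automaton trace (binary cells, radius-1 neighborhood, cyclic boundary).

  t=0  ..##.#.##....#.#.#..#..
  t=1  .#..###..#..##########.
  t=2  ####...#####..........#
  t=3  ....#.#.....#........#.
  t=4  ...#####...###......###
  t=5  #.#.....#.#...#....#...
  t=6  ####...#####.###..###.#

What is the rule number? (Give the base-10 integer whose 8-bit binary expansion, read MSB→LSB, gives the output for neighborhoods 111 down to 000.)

54

  [7] ### => .  t=1,i=5
  [6] ##. => .  t=0,i=3
  [5] #.# => #  t=0,i=4
  [4] #.. => #  t=0,i=9
  [3] .## => .  t=0,i=2
  [2] .#. => #  t=0,i=5
  [1] ..# => #  t=0,i=1
  [0] ... => .  t=0,i=0
  bits 00110110 = 54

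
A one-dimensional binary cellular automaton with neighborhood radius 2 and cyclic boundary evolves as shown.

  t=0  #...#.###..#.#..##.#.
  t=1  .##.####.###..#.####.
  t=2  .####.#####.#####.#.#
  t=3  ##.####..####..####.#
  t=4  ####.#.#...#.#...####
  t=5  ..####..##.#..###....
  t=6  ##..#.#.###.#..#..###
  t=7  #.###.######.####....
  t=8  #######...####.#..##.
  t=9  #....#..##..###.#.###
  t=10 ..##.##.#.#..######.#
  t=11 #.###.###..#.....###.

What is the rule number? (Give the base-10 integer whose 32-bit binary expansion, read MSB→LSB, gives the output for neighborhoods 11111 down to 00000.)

  nb #####: next=.  (t=2,i=8, bit31=0)
  nb ####.: next=#  (t=1,i=6, bit30=1)
  nb ###.#: next=#  (t=1,i=7, bit29=1)
  nb ###..: next=.  (t=0,i=8, bit28=0)
  nb ##.##: next=#  (t=1,i=3, bit27=1)
  nb ##.#.: next=#  (t=0,i=18, bit26=1)
  nb ##..#: next=#  (t=0,i=9, bit25=1)
  nb ##...: next=.  (t=5,i=17, bit24=0)
  nb #.###: next=#  (t=0,i=6, bit23=1)
  nb #.##.: next=.  (t=10,i=5, bit22=0)
  nb #.#.#: next=#  (t=0,i=19, bit21=1)
  nb #.#..: next=.  (t=0,i=0, bit20=0)
  nb #..##: next=.  (t=0,i=15, bit19=0)
  nb #..#.: next=#  (t=0,i=10, bit18=1)
  nb #...#: next=#  (t=0,i=2, bit17=1)
  nb #....: next=#  (t=5,i=18, bit16=1)
  nb .####: next=.  (t=1,i=5, bit15=0)
  nb .###.: next=#  (t=0,i=7, bit14=1)
  nb .##.#: next=#  (t=0,i=17, bit13=1)
  nb .##..: next=.  (t=9,i=9, bit12=0)
  nb .#.##: next=#  (t=0,i=5, bit11=1)
  nb .#.#.: next=.  (t=0,i=12, bit10=0)
  nb .#..#: next=#  (t=0,i=14, bit9=1)
  nb .#...: next=#  (t=0,i=1, bit8=1)
  nb ..###: next=.  (t=3,i=9, bit7=0)
  nb ..##.: next=#  (t=0,i=16, bit6=1)
  nb ..#.#: next=#  (t=0,i=4, bit5=1)
  nb ..#..: next=#  (t=6,i=15, bit4=1)
  nb ...##: next=#  (t=4,i=16, bit3=1)
  nb ...#.: next=.  (t=0,i=3, bit2=0)
  nb ....#: next=#  (t=5,i=0, bit1=1)
  nb .....: next=#  (t=5,i=19, bit0=1)
  bits 01101110101001110110101101111011 = 1856465787

1856465787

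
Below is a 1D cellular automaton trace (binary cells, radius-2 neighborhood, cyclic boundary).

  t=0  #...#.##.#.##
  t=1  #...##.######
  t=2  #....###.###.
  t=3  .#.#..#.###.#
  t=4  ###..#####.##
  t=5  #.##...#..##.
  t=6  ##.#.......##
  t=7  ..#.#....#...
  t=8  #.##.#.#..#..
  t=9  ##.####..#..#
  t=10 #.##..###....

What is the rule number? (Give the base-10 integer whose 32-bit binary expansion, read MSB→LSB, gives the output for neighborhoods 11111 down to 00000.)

2661580066

  ##### -> #   bit 31 = 1  t=1,i=9
  ####. -> .   bit 30 = 0  t=1,i=12
  ###.# -> .   bit 29 = 0  t=2,i=7
  ###.. -> #   bit 28 = 1  t=0,i=0
  ##.## -> #   bit 27 = 1  t=1,i=6
  ##.#. -> #   bit 26 = 1  t=0,i=8
  ##..# -> #   bit 25 = 1  t=4,i=3
  ##... -> .   bit 24 = 0  t=0,i=1
  #.### -> #   bit 23 = 1  t=0,i=11
  #.##. -> .   bit 22 = 0  t=0,i=6
  #.#.# -> #   bit 21 = 1  t=0,i=9
  #.#.. -> .   bit 20 = 0  t=2,i=0
  #..## -> .   bit 19 = 0  t=4,i=4
  #..#. -> #   bit 18 = 1  t=3,i=5
  #...# -> .   bit 17 = 0  t=0,i=2
  #.... -> .   bit 16 = 0  t=2,i=2
  .#### -> .   bit 15 = 0  t=1,i=8
  .###. -> #   bit 14 = 1  t=0,i=12
  .##.# -> #   bit 13 = 1  t=0,i=7
  .##.. -> #   bit 12 = 1  t=5,i=3
  .#.## -> #   bit 11 = 1  t=0,i=5
  .#.#. -> #   bit 10 = 1  t=3,i=0
  .#..# -> .   bit 9 = 0  t=3,i=4
  .#... -> #   bit 8 = 1  t=2,i=1
  ..### -> .   bit 7 = 0  t=2,i=5
  ..##. -> .   bit 6 = 0  t=1,i=4
  ..#.# -> #   bit 5 = 1  t=0,i=4
  ..#.. -> .   bit 4 = 0  t=5,i=7
  ...## -> .   bit 3 = 0  t=1,i=3
  ...#. -> .   bit 2 = 0  t=0,i=3
  ....# -> #   bit 1 = 1  t=2,i=3
  ..... -> .   bit 0 = 0  t=6,i=6
  bits 10011110101001000111110100100010 = 2661580066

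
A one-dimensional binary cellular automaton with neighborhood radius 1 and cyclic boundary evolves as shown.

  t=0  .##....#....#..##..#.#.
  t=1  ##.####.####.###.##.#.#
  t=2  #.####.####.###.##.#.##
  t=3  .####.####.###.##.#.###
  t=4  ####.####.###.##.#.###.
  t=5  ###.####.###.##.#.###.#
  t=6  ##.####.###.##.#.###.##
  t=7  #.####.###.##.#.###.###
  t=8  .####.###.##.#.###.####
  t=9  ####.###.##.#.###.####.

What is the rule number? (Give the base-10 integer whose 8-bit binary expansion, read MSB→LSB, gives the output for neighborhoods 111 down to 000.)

  ### -> #   bit 7 = 1  t=1,i=0
  ##. -> .   bit 6 = 0  t=0,i=2
  #.# -> #   bit 5 = 1  t=0,i=20
  #.. -> #   bit 4 = 1  t=0,i=3
  .## -> #   bit 3 = 1  t=0,i=1
  .#. -> .   bit 2 = 0  t=0,i=7
  ..# -> #   bit 1 = 1  t=0,i=0
  ... -> #   bit 0 = 1  t=0,i=4
  bits 10111011 = 187

187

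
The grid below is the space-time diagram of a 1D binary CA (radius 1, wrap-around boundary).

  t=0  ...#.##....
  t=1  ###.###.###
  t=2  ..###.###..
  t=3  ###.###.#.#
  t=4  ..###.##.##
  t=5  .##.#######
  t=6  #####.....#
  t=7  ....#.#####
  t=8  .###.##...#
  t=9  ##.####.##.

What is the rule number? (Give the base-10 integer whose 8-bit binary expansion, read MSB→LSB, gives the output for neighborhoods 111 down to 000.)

  nb ###: next=.  (t=1,i=0, bit7=0)
  nb ##.: next=#  (t=0,i=6, bit6=1)
  nb #.#: next=#  (t=0,i=4, bit5=1)
  nb #..: next=.  (t=0,i=7, bit4=0)
  nb .##: next=#  (t=0,i=5, bit3=1)
  nb .#.: next=.  (t=0,i=3, bit2=0)
  nb ..#: next=#  (t=0,i=2, bit1=1)
  nb ...: next=#  (t=0,i=0, bit0=1)
  bits 01101011 = 107

107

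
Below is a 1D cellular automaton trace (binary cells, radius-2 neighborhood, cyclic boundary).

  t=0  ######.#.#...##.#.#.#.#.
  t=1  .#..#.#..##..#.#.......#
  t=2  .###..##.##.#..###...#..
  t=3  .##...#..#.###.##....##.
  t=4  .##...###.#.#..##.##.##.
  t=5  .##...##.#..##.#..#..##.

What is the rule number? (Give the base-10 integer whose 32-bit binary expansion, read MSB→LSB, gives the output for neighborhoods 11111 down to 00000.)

  ##### -> .   bit 31 = 0  t=0,i=2
  ####. -> #   bit 30 = 1  t=0,i=4
  ###.# -> .   bit 29 = 0  t=0,i=5
  ###.. -> .   bit 28 = 0  t=2,i=3
  ##.## -> .   bit 27 = 0  t=2,i=8
  ##.#. -> #   bit 26 = 1  t=0,i=6
  ##..# -> .   bit 25 = 0  t=1,i=11
  ##... -> .   bit 24 = 0  t=2,i=18
  #.### -> .   bit 23 = 0  t=0,i=0
  #.##. -> #   bit 22 = 1  t=2,i=9
  #.#.# -> .   bit 21 = 0  t=0,i=7
  #.#.. -> #   bit 20 = 1  t=0,i=9
  #..## -> .   bit 19 = 0  t=1,i=8
  #..#. -> #   bit 18 = 1  t=1,i=3
  #...# -> .   bit 17 = 0  t=0,i=11
  #.... -> #   bit 16 = 1  t=1,i=17
  .#### -> #   bit 15 = 1  t=0,i=1
  .###. -> #   bit 14 = 1  t=2,i=2
  .##.# -> .   bit 13 = 0  t=0,i=14
  .##.. -> #   bit 12 = 1  t=1,i=10
  .#.## -> #   bit 11 = 1  t=0,i=23
  .#.#. -> .   bit 10 = 0  t=0,i=8
  .#..# -> #   bit 9 = 1  t=1,i=2
  .#... -> #   bit 8 = 1  t=0,i=10
  ..### -> #   bit 7 = 1  t=2,i=1
  ..##. -> #   bit 6 = 1  t=0,i=13
  ..#.# -> .   bit 5 = 0  t=1,i=4
  ..#.. -> #   bit 4 = 1  t=2,i=21
  ...## -> .   bit 3 = 0  t=0,i=12
  ...#. -> .   bit 2 = 0  t=1,i=22
  ....# -> #   bit 1 = 1  t=1,i=21
  ..... -> .   bit 0 = 0  t=1,i=18
  bits 01000100010101011101101111010010 = 1146477522

1146477522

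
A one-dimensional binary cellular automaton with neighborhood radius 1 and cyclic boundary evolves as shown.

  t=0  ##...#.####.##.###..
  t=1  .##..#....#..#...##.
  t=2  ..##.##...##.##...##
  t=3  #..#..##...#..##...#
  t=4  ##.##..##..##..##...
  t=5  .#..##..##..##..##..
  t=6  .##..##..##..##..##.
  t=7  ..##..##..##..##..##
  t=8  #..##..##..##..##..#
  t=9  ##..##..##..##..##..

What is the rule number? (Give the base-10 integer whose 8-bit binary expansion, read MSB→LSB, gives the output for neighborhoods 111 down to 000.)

  ### -> .   bit 7 = 0  t=0,i=8
  ##. -> #   bit 6 = 1  t=0,i=1
  #.# -> .   bit 5 = 0  t=0,i=6
  #.. -> #   bit 4 = 1  t=0,i=2
  .## -> .   bit 3 = 0  t=0,i=0
  .#. -> #   bit 2 = 1  t=0,i=5
  ..# -> .   bit 1 = 0  t=0,i=4
  ... -> .   bit 0 = 0  t=0,i=3
  bits 01010100 = 84

84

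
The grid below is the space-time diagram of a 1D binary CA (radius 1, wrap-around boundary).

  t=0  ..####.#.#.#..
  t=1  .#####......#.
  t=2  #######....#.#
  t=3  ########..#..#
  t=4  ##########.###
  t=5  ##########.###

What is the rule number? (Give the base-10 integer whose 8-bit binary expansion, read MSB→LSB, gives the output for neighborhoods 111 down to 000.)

  ### -> #   bit 7 = 1  t=0,i=3
  ##. -> #   bit 6 = 1  t=0,i=5
  #.# -> .   bit 5 = 0  t=0,i=6
  #.. -> #   bit 4 = 1  t=0,i=12
  .## -> #   bit 3 = 1  t=0,i=2
  .#. -> .   bit 2 = 0  t=0,i=7
  ..# -> #   bit 1 = 1  t=0,i=1
  ... -> .   bit 0 = 0  t=0,i=0
  bits 11011010 = 218

218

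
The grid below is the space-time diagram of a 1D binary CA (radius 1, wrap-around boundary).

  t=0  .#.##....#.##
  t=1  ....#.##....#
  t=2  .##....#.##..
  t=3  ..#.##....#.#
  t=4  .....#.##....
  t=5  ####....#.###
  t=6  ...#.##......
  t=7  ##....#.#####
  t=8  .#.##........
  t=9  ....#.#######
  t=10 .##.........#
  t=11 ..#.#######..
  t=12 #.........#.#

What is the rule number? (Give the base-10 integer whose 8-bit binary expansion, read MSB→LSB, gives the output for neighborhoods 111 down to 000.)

  ### -> .   bit 7 = 0  t=5,i=0
  ##. -> #   bit 6 = 1  t=0,i=4
  #.# -> .   bit 5 = 0  t=0,i=0
  #.. -> .   bit 4 = 0  t=0,i=5
  .## -> .   bit 3 = 0  t=0,i=3
  .#. -> .   bit 2 = 0  t=0,i=1
  ..# -> .   bit 1 = 0  t=0,i=8
  ... -> #   bit 0 = 1  t=0,i=6
  bits 01000001 = 65

65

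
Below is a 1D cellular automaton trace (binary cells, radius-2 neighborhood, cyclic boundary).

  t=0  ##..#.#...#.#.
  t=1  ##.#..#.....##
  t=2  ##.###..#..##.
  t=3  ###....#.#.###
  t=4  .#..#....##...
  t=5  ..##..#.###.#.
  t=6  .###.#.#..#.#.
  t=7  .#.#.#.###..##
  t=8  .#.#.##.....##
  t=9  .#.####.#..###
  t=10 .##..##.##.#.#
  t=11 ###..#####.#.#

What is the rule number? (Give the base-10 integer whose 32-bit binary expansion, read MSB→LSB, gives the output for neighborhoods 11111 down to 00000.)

  ##### -> .   bit 31 = 0  t=3,i=0
  ####. -> #   bit 30 = 1  t=1,i=0
  ###.# -> #   bit 29 = 1  t=1,i=1
  ###.. -> .   bit 28 = 0  t=2,i=5
  ##.## -> #   bit 27 = 1  t=2,i=2
  ##.#. -> .   bit 26 = 0  t=1,i=2
  ##..# -> .   bit 25 = 0  t=0,i=2
  ##... -> .   bit 24 = 0  t=3,i=3
  #.### -> .   bit 23 = 0  t=2,i=3
  #.##. -> #   bit 22 = 1  t=0,i=0
  #.#.# -> #   bit 21 = 1  t=0,i=12
  #.#.. -> #   bit 20 = 1  t=0,i=6
  #..## -> .   bit 19 = 0  t=2,i=10
  #..#. -> #   bit 18 = 1  t=0,i=3
  #...# -> .   bit 17 = 0  t=0,i=8
  #.... -> #   bit 16 = 1  t=1,i=8
  .#### -> .   bit 15 = 0  t=1,i=13
  .###. -> .   bit 14 = 0  t=2,i=4
  .##.# -> #   bit 13 = 1  t=2,i=1
  .##.. -> #   bit 12 = 1  t=0,i=1
  .#.## -> #   bit 11 = 1  t=0,i=13
  .#.#. -> .   bit 10 = 0  t=0,i=5
  .#..# -> #   bit 9 = 1  t=1,i=4
  .#... -> .   bit 8 = 0  t=0,i=7
  ..### -> #   bit 7 = 1  t=1,i=12
  ..##. -> #   bit 6 = 1  t=2,i=11
  ..#.# -> .   bit 5 = 0  t=0,i=4
  ..#.. -> .   bit 4 = 0  t=1,i=6
  ...## -> #   bit 3 = 1  t=1,i=11
  ...#. -> .   bit 2 = 0  t=0,i=9
  ....# -> .   bit 1 = 0  t=1,i=10
  ..... -> .   bit 0 = 0  t=1,i=9
  bits 01101000011101010011101011001000 = 1752513224

1752513224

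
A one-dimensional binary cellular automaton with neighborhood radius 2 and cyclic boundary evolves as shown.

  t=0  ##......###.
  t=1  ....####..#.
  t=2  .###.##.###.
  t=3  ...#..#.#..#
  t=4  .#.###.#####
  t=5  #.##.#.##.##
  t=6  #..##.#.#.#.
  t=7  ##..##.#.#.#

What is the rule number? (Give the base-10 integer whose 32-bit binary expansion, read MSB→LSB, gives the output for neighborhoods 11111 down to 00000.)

  #####|.  b31=0 t=4,i=9
  ####.|#  b30=1 t=1,i=6
  ###.#|#  b29=1 t=0,i=10
  ###..|.  b28=0 t=1,i=7
  ##.##|.  b27=0 t=0,i=11
  ##.#.|#  b26=1 t=4,i=0
  ##..#|#  b25=1 t=1,i=8
  ##...|.  b24=0 t=0,i=2
  #.###|#  b23=1 t=2,i=8
  #.##.|.  b22=0 t=0,i=0
  #.#.#|.  b21=0 t=4,i=1
  #.#..|#  b20=1 t=3,i=8
  #..##|.  b19=0 t=2,i=0
  #..#.|#  b18=1 t=1,i=9
  #...#|#  b17=1 t=3,i=1
  #....|.  b16=0 t=0,i=3
  .####|#  b15=1 t=1,i=5
  .###.|.  b14=0 t=0,i=9
  .##.#|#  b13=1 t=2,i=6
  .##..|.  b12=0 t=0,i=1
  .#.##|#  b11=1 t=4,i=2
  .#.#.|#  b10=1 t=3,i=7
  .#..#|#  b9=1 t=3,i=4
  .#...|.  b8=0 t=1,i=11
  ..###|.  b7=0 t=0,i=8
  ..##.|.  b6=0 t=6,i=3
  ..#.#|.  b5=0 t=3,i=6
  ..#..|#  b4=1 t=1,i=10
  ...##|#  b3=1 t=0,i=7
  ...#.|.  b2=0 t=3,i=2
  ....#|#  b1=1 t=0,i=6
  .....|#  b0=1 t=0,i=4
  bits 01100110100101101010111000011011 = 1721151003

1721151003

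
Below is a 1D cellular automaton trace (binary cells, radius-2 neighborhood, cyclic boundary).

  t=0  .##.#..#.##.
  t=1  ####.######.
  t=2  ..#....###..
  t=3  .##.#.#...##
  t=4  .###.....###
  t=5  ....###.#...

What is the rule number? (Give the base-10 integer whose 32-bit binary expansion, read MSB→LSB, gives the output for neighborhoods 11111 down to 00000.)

3310172797

  ##### -> #   bit 31 = 1  t=1,i=7
  ####. -> #   bit 30 = 1  t=1,i=2
  ###.# -> .   bit 29 = 0  t=1,i=3
  ###.. -> .   bit 28 = 0  t=2,i=9
  ##.## -> .   bit 27 = 0  t=1,i=4
  ##.#. -> #   bit 26 = 1  t=0,i=3
  ##..# -> .   bit 25 = 0  t=0,i=11
  ##... -> #   bit 24 = 1  t=2,i=10
  #.### -> .   bit 23 = 0  t=1,i=0
  #.##. -> #   bit 22 = 1  t=0,i=9
  #.#.# -> .   bit 21 = 0  t=3,i=4
  #.#.. -> .   bit 20 = 0  t=0,i=4
  #..## -> #   bit 19 = 1  t=0,i=0
  #..#. -> #   bit 18 = 1  t=0,i=6
  #...# -> .   bit 17 = 0  t=3,i=8
  #.... -> #   bit 16 = 1  t=2,i=4
  .#### -> .   bit 15 = 0  t=1,i=1
  .###. -> .   bit 14 = 0  t=2,i=8
  .##.# -> #   bit 13 = 1  t=0,i=2
  .##.. -> #   bit 12 = 1  t=0,i=10
  .#.## -> #   bit 11 = 1  t=0,i=8
  .#.#. -> .   bit 10 = 0  t=3,i=5
  .#..# -> #   bit 9 = 1  t=0,i=5
  .#... -> .   bit 8 = 0  t=2,i=3
  ..### -> .   bit 7 = 0  t=2,i=7
  ..##. -> #   bit 6 = 1  t=0,i=1
  ..#.# -> #   bit 5 = 1  t=0,i=7
  ..#.. -> #   bit 4 = 1  t=2,i=2
  ...## -> #   bit 3 = 1  t=2,i=6
  ...#. -> #   bit 2 = 1  t=2,i=1
  ....# -> .   bit 1 = 0  t=2,i=0
  ..... -> #   bit 0 = 1  t=4,i=6
  bits 11000101010011010011101001111101 = 3310172797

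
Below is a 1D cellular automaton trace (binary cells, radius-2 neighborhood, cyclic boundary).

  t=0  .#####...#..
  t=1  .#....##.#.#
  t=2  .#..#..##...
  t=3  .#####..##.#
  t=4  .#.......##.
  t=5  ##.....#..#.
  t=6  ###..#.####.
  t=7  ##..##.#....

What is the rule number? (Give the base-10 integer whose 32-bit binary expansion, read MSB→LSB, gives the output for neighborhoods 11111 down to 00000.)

  nb #####: next=.  (t=0,i=3, bit31=0)
  nb ####.: next=.  (t=0,i=4, bit30=0)
  nb ###.#: next=.  (t=6,i=10, bit29=0)
  nb ###..: next=.  (t=0,i=5, bit28=0)
  nb ##.##: next=.  (t=6,i=11, bit27=0)
  nb ##.#.: next=#  (t=1,i=8, bit26=1)
  nb ##..#: next=.  (t=3,i=6, bit25=0)
  nb ##...: next=#  (t=0,i=6, bit24=1)
  nb #.###: next=#  (t=3,i=1, bit23=1)
  nb #.##.: next=#  (t=5,i=0, bit22=1)
  nb #.#.#: next=.  (t=1,i=9, bit21=0)
  nb #.#..: next=#  (t=1,i=1, bit20=1)
  nb #..##: next=.  (t=2,i=6, bit19=0)
  nb #..#.: next=#  (t=2,i=3, bit18=1)
  nb #...#: next=#  (t=0,i=7, bit17=1)
  nb #....: next=.  (t=1,i=3, bit16=0)
  nb .####: next=.  (t=0,i=2, bit15=0)
  nb .###.: next=#  (t=6,i=1, bit14=1)
  nb .##.#: next=#  (t=1,i=7, bit13=1)
  nb .##..: next=#  (t=2,i=8, bit12=1)
  nb .#.##: next=.  (t=3,i=0, bit11=0)
  nb .#.#.: next=.  (t=1,i=0, bit10=0)
  nb .#..#: next=#  (t=2,i=2, bit9=1)
  nb .#...: next=.  (t=0,i=10, bit8=0)
  nb ..###: next=#  (t=0,i=1, bit7=1)
  nb ..##.: next=.  (t=1,i=6, bit6=0)
  nb ..#.#: next=#  (t=5,i=10, bit5=1)
  nb ..#..: next=#  (t=0,i=9, bit4=1)
  nb ...##: next=.  (t=0,i=0, bit3=0)
  nb ...#.: next=.  (t=0,i=8, bit2=0)
  nb ....#: next=#  (t=1,i=4, bit1=1)
  nb .....: next=.  (t=4,i=4, bit0=0)
  bits 00000101110101100111001010110010 = 97940146

97940146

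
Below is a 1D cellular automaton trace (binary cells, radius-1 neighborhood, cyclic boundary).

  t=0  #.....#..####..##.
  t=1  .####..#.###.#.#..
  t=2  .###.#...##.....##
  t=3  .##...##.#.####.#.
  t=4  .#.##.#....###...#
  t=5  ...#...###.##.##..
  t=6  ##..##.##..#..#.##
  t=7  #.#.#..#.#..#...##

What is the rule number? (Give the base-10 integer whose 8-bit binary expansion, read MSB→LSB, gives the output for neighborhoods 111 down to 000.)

  [7] ### => #  t=0,i=10
  [6] ##. => .  t=0,i=12
  [5] #.# => .  t=0,i=17
  [4] #.. => #  t=0,i=1
  [3] .## => #  t=0,i=9
  [2] .#. => .  t=0,i=0
  [1] ..# => .  t=0,i=5
  [0] ... => #  t=0,i=2
  bits 10011001 = 153

153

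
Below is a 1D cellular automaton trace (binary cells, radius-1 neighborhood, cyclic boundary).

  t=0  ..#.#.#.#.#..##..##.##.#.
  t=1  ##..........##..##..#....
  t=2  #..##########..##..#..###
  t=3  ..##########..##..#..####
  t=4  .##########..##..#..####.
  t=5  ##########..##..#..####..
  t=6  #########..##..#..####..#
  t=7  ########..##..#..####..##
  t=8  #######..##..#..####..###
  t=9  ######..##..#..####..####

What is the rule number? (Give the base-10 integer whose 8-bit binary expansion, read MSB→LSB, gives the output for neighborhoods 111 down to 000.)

  ###|#  b7=1 t=2,i=4
  ##.|.  b6=0 t=0,i=14
  #.#|.  b5=0 t=0,i=3
  #..|.  b4=0 t=0,i=11
  .##|#  b3=1 t=0,i=13
  .#.|.  b2=0 t=0,i=2
  ..#|#  b1=1 t=0,i=1
  ...|#  b0=1 t=0,i=0
  bits 10001011 = 139

139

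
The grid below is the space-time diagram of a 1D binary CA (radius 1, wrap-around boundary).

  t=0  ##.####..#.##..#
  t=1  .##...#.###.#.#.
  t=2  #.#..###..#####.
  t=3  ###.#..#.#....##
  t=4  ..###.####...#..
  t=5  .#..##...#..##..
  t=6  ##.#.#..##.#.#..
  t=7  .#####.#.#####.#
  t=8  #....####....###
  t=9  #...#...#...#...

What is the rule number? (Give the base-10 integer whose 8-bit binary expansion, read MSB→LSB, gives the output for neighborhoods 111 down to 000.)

102

  nb ###: next=.  (t=0,i=0, bit7=0)
  nb ##.: next=#  (t=0,i=1, bit6=1)
  nb #.#: next=#  (t=0,i=2, bit5=1)
  nb #..: next=.  (t=0,i=7, bit4=0)
  nb .##: next=.  (t=0,i=3, bit3=0)
  nb .#.: next=#  (t=0,i=9, bit2=1)
  nb ..#: next=#  (t=0,i=8, bit1=1)
  nb ...: next=.  (t=1,i=4, bit0=0)
  bits 01100110 = 102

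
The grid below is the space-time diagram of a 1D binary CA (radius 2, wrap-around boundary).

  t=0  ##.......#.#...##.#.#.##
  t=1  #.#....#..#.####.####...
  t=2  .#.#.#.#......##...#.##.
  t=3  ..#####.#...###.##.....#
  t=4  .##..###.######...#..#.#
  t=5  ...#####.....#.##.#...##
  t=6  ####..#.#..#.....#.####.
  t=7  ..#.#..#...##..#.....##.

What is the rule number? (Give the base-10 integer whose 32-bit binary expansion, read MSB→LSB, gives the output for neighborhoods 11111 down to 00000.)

1730823642

  #####|.  b31=0 t=3,i=4
  ####.|#  b30=1 t=0,i=0
  ###.#|#  b29=1 t=1,i=15
  ###..|.  b28=0 t=0,i=1
  ##.##|.  b27=0 t=1,i=16
  ##.#.|#  b26=1 t=0,i=17
  ##..#|#  b25=1 t=2,i=23
  ##...|#  b24=1 t=0,i=2
  #.###|.  b23=0 t=0,i=22
  #.##.|.  b22=0 t=2,i=21
  #.#.#|#  b21=1 t=0,i=18
  #.#..|.  b20=0 t=0,i=11
  #..##|#  b19=1 t=3,i=1
  #..#.|.  b18=0 t=1,i=9
  #...#|#  b17=1 t=0,i=13
  #....|.  b16=0 t=0,i=3
  .####|.  b15=0 t=0,i=23
  .###.|#  b14=1 t=3,i=13
  .##.#|.  b13=0 t=0,i=16
  .##..|.  b12=0 t=2,i=15
  .#.##|.  b11=0 t=0,i=21
  .#.#.|#  b10=1 t=0,i=10
  .#..#|.  b9=0 t=1,i=8
  .#...|#  b8=1 t=0,i=12
  ..###|#  b7=1 t=3,i=2
  ..##.|#  b6=1 t=0,i=15
  ..#.#|.  b5=0 t=0,i=9
  ..#..|#  b4=1 t=1,i=7
  ...##|#  b3=1 t=0,i=14
  ...#.|.  b2=0 t=0,i=8
  ....#|#  b1=1 t=0,i=7
  .....|.  b0=0 t=0,i=4
  bits 01100111001010100100010111011010 = 1730823642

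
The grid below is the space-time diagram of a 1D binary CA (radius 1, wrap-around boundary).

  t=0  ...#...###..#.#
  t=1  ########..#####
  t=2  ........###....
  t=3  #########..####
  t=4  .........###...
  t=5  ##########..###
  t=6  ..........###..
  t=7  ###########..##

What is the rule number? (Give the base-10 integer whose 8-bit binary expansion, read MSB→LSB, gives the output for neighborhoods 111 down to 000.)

  [7] ### => .  t=0,i=8
  [6] ##. => .  t=0,i=9
  [5] #.# => #  t=0,i=13
  [4] #.. => #  t=0,i=0
  [3] .## => #  t=0,i=7
  [2] .#. => #  t=0,i=3
  [1] ..# => #  t=0,i=2
  [0] ... => #  t=0,i=1
  bits 00111111 = 63

63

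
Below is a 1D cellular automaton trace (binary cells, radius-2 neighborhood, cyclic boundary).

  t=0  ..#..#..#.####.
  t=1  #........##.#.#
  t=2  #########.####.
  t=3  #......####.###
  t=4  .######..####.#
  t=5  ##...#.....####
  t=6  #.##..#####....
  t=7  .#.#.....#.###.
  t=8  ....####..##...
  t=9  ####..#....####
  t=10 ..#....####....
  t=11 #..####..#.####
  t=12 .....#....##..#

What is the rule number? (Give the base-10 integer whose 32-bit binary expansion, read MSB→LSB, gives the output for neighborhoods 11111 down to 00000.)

1839413515

  nb #####: next=.  (t=2,i=2, bit31=0)
  nb ####.: next=#  (t=0,i=12, bit30=1)
  nb ###.#: next=#  (t=2,i=8, bit29=1)
  nb ###..: next=.  (t=0,i=13, bit28=0)
  nb ##.##: next=#  (t=2,i=9, bit27=1)
  nb ##.#.: next=#  (t=1,i=11, bit26=1)
  nb ##..#: next=.  (t=4,i=7, bit25=0)
  nb ##...: next=#  (t=0,i=14, bit24=1)
  nb #.###: next=#  (t=0,i=10, bit23=1)
  nb #.##.: next=.  (t=1,i=14, bit22=0)
  nb #.#.#: next=#  (t=1,i=12, bit21=1)
  nb #.#..: next=.  (t=7,i=3, bit20=0)
  nb #..##: next=.  (t=4,i=8, bit19=0)
  nb #..#.: next=.  (t=0,i=4, bit18=0)
  nb #...#: next=#  (t=0,i=0, bit17=1)
  nb #....: next=#  (t=1,i=2, bit16=1)
  nb .####: next=.  (t=0,i=11, bit15=0)
  nb .###.: next=.  (t=7,i=12, bit14=0)
  nb .##.#: next=#  (t=1,i=10, bit13=1)
  nb .##..: next=#  (t=1,i=0, bit12=1)
  nb .#.##: next=#  (t=0,i=9, bit11=1)
  nb .#.#.: next=.  (t=7,i=2, bit10=0)
  nb .#..#: next=.  (t=0,i=3, bit9=0)
  nb .#...: next=#  (t=5,i=6, bit8=1)
  nb ..###: next=.  (t=3,i=7, bit7=0)
  nb ..##.: next=.  (t=1,i=9, bit6=0)
  nb ..#.#: next=.  (t=0,i=8, bit5=0)
  nb ..#..: next=.  (t=0,i=2, bit4=0)
  nb ...##: next=#  (t=1,i=8, bit3=1)
  nb ...#.: next=.  (t=0,i=1, bit2=0)
  nb ....#: next=#  (t=1,i=7, bit1=1)
  nb .....: next=#  (t=1,i=3, bit0=1)
  bits 01101101101000110011100100001011 = 1839413515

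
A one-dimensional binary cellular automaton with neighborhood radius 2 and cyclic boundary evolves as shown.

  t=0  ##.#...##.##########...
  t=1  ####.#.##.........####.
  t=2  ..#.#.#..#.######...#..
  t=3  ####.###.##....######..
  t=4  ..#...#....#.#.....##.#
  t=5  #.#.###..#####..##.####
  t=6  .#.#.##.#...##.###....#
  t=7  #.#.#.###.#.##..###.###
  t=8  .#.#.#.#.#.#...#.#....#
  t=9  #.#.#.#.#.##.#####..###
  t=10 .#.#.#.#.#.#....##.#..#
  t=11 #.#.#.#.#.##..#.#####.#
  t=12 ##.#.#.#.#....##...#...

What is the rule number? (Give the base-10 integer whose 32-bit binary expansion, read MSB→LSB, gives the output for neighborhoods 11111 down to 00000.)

1427795575

  nb #####: next=.  (t=0,i=12, bit31=0)
  nb ####.: next=#  (t=0,i=18, bit30=1)
  nb ###.#: next=.  (t=1,i=3, bit29=0)
  nb ###..: next=#  (t=0,i=19, bit28=1)
  nb ##.##: next=.  (t=0,i=9, bit27=0)
  nb ##.#.: next=#  (t=0,i=2, bit26=1)
  nb ##..#: next=.  (t=3,i=21, bit25=0)
  nb ##...: next=#  (t=0,i=20, bit24=1)
  nb #.###: next=.  (t=0,i=10, bit23=0)
  nb #.##.: next=.  (t=1,i=7, bit22=0)
  nb #.#.#: next=.  (t=1,i=5, bit21=0)
  nb #.#..: next=#  (t=0,i=3, bit20=1)
  nb #..##: next=#  (t=3,i=22, bit19=1)
  nb #..#.: next=.  (t=2,i=8, bit18=0)
  nb #...#: next=#  (t=0,i=5, bit17=1)
  nb #....: next=.  (t=1,i=10, bit16=0)
  nb .####: next=.  (t=0,i=11, bit15=0)
  nb .###.: next=#  (t=3,i=6, bit14=1)
  nb .##.#: next=#  (t=0,i=1, bit13=1)
  nb .##..: next=.  (t=1,i=8, bit12=0)
  nb .#.##: next=#  (t=1,i=6, bit11=1)
  nb .#.#.: next=#  (t=2,i=3, bit10=1)
  nb .#..#: next=#  (t=2,i=7, bit9=1)
  nb .#...: next=.  (t=0,i=4, bit8=0)
  nb ..###: next=.  (t=1,i=18, bit7=0)
  nb ..##.: next=#  (t=0,i=0, bit6=1)
  nb ..#.#: next=#  (t=2,i=2, bit5=1)
  nb ..#..: next=#  (t=2,i=20, bit4=1)
  nb ...##: next=.  (t=0,i=6, bit3=0)
  nb ...#.: next=#  (t=2,i=1, bit2=1)
  nb ....#: next=#  (t=1,i=16, bit1=1)
  nb .....: next=#  (t=1,i=11, bit0=1)
  bits 01010101000110100110111001110111 = 1427795575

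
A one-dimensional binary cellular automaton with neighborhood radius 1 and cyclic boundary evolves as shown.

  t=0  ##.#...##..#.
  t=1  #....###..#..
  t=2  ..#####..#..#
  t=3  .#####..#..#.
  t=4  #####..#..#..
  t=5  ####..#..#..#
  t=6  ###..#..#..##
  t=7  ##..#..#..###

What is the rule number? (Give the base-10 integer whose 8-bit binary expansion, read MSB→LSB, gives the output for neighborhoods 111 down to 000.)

  ###|#  b7=1 t=1,i=6
  ##.|.  b6=0 t=0,i=1
  #.#|.  b5=0 t=0,i=2
  #..|.  b4=0 t=0,i=4
  .##|#  b3=1 t=0,i=0
  .#.|.  b2=0 t=0,i=3
  ..#|#  b1=1 t=0,i=6
  ...|#  b0=1 t=0,i=5
  bits 10001011 = 139

139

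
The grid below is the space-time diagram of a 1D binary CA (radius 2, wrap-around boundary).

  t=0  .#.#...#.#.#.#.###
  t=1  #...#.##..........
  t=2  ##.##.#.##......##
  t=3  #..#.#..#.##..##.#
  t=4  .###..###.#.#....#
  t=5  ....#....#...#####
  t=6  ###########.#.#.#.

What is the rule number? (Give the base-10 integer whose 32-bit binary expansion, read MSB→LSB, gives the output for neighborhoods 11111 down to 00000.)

1195737918

  nb #####: next=.  (t=5,i=15, bit31=0)
  nb ####.: next=#  (t=2,i=0, bit30=1)
  nb ###.#: next=.  (t=0,i=17, bit29=0)
  nb ###..: next=.  (t=4,i=3, bit28=0)
  nb ##.##: next=.  (t=2,i=2, bit27=0)
  nb ##.#.: next=#  (t=0,i=0, bit26=1)
  nb ##..#: next=#  (t=3,i=1, bit25=1)
  nb ##...: next=#  (t=1,i=8, bit24=1)
  nb #.###: next=.  (t=0,i=15, bit23=0)
  nb #.##.: next=#  (t=1,i=6, bit22=1)
  nb #.#.#: next=.  (t=0,i=1, bit21=0)
  nb #.#..: next=.  (t=0,i=3, bit20=0)
  nb #..##: next=.  (t=3,i=13, bit19=0)
  nb #..#.: next=#  (t=3,i=2, bit18=1)
  nb #...#: next=.  (t=0,i=5, bit17=0)
  nb #....: next=#  (t=1,i=9, bit16=1)
  nb .####: next=#  (t=2,i=17, bit15=1)
  nb .###.: next=.  (t=0,i=16, bit14=0)
  nb .##.#: next=.  (t=2,i=4, bit13=0)
  nb .##..: next=.  (t=1,i=7, bit12=0)
  nb .#.##: next=.  (t=0,i=14, bit11=0)
  nb .#.#.: next=.  (t=0,i=2, bit10=0)
  nb .#..#: next=#  (t=3,i=6, bit9=1)
  nb .#...: next=#  (t=0,i=4, bit8=1)
  nb ..###: next=.  (t=2,i=16, bit7=0)
  nb ..##.: next=.  (t=3,i=14, bit6=0)
  nb ..#.#: next=#  (t=0,i=7, bit5=1)
  nb ..#..: next=#  (t=1,i=0, bit4=1)
  nb ...##: next=#  (t=2,i=15, bit3=1)
  nb ...#.: next=#  (t=0,i=6, bit2=1)
  nb ....#: next=#  (t=1,i=16, bit1=1)
  nb .....: next=.  (t=1,i=10, bit0=0)
  bits 01000111010001011000001100111110 = 1195737918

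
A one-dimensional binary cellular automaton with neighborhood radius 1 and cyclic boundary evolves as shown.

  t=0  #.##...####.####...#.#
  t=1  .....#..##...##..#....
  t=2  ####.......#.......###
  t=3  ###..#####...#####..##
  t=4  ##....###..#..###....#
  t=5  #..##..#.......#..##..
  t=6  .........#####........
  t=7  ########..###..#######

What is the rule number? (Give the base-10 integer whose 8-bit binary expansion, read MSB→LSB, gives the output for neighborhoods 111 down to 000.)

  [7] ### => #  t=0,i=8
  [6] ##. => .  t=0,i=0
  [5] #.# => .  t=0,i=1
  [4] #.. => .  t=0,i=4
  [3] .## => .  t=0,i=2
  [2] .#. => .  t=0,i=19
  [1] ..# => .  t=0,i=6
  [0] ... => #  t=0,i=5
  bits 10000001 = 129

129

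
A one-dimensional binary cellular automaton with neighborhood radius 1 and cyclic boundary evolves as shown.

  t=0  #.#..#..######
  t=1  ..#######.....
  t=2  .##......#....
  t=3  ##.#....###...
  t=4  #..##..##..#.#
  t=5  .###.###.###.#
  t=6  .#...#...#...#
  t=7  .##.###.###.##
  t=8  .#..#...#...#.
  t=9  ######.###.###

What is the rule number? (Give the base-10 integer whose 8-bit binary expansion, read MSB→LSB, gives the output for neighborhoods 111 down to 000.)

30

  [7] ### => .  t=0,i=9
  [6] ##. => .  t=0,i=0
  [5] #.# => .  t=0,i=1
  [4] #.. => #  t=0,i=3
  [3] .## => #  t=0,i=8
  [2] .#. => #  t=0,i=2
  [1] ..# => #  t=0,i=4
  [0] ... => .  t=1,i=0
  bits 00011110 = 30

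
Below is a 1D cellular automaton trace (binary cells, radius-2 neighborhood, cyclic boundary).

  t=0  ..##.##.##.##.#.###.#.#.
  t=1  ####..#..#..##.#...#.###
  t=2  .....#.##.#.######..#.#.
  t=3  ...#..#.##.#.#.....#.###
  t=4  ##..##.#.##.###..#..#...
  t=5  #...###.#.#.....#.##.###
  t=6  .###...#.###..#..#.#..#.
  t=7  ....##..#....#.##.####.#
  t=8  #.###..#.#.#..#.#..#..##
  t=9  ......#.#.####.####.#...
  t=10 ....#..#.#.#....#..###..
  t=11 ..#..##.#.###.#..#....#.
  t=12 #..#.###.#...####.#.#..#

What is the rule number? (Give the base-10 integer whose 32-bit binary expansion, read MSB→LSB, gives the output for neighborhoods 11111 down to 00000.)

85372746

  #####|.  b31=0 t=1,i=0
  ####.|.  b30=0 t=1,i=2
  ###.#|.  b29=0 t=0,i=18
  ###..|.  b28=0 t=1,i=3
  ##.##|.  b27=0 t=0,i=4
  ##.#.|#  b26=1 t=0,i=13
  ##..#|.  b25=0 t=1,i=4
  ##...|#  b24=1 t=3,i=0
  #.###|.  b23=0 t=0,i=16
  #.##.|.  b22=0 t=0,i=5
  #.#.#|.  b21=0 t=0,i=14
  #.#..|#  b20=1 t=0,i=22
  #..##|.  b19=0 t=1,i=11
  #..#.|#  b18=1 t=1,i=5
  #...#|#  b17=1 t=0,i=0
  #....|.  b16=0 t=2,i=0
  .####|#  b15=1 t=1,i=22
  .###.|.  b14=0 t=0,i=17
  .##.#|#  b13=1 t=0,i=3
  .##..|.  b12=0 t=4,i=1
  .#.##|#  b11=1 t=0,i=15
  .#.#.|#  b10=1 t=0,i=21
  .#..#|#  b9=1 t=1,i=7
  .#...|#  b8=1 t=0,i=23
  ..###|.  b7=0 t=5,i=4
  ..##.|#  b6=1 t=0,i=2
  ..#.#|.  b5=0 t=1,i=19
  ..#..|.  b4=0 t=1,i=6
  ...##|#  b3=1 t=0,i=1
  ...#.|.  b2=0 t=1,i=18
  ....#|#  b1=1 t=2,i=3
  .....|.  b0=0 t=2,i=1
  bits 00000101000101101010111101001010 = 85372746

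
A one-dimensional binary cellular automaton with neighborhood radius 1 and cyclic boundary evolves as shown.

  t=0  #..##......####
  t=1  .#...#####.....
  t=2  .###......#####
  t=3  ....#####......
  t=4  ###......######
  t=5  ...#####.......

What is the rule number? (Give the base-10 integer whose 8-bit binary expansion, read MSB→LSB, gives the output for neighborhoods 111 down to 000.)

  [7] ### => .  t=0,i=12
  [6] ##. => .  t=0,i=0
  [5] #.# => .  t=2,i=0
  [4] #.. => #  t=0,i=1
  [3] .## => .  t=0,i=3
  [2] .#. => #  t=1,i=1
  [1] ..# => .  t=0,i=2
  [0] ... => #  t=0,i=6
  bits 00010101 = 21

21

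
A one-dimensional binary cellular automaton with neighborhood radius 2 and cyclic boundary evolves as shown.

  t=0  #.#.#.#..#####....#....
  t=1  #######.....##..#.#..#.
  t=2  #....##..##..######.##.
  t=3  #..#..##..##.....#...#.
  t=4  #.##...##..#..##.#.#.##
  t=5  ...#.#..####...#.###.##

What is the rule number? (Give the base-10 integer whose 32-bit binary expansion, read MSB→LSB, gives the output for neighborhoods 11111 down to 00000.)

  [31] ##### => .  t=0,i=11
  [30] ####. => #  t=0,i=12
  [29] ###.# => .  t=2,i=18
  [28] ###.. => #  t=0,i=13
  [27] ##.## => .  t=2,i=19
  [26] ##.#. => .  t=2,i=22
  [25] ##..# => #  t=1,i=14
  [24] ##... => .  t=0,i=14
  [23] #.### => #  t=1,i=0
  [22] #.##. => .  t=2,i=20
  [21] #.#.# => #  t=0,i=2
  [20] #.#.. => #  t=0,i=6
  [19] #..## => .  t=0,i=8
  [18] #..#. => #  t=1,i=15
  [17] #...# => #  t=3,i=19
  [16] #.... => .  t=0,i=15
  [15] .#### => .  t=0,i=10
  [14] .###. => #  t=4,i=22
  [13] .##.# => #  t=2,i=21
  [12] .##.. => #  t=1,i=13
  [11] .#.## => .  t=1,i=22
  [10] .#.#. => #  t=0,i=1
  [9] .#..# => .  t=0,i=7
  [8] .#... => .  t=0,i=19
  [7] ..### => .  t=0,i=9
  [6] ..##. => .  t=1,i=12
  [5] ..#.# => #  t=0,i=0
  [4] ..#.. => #  t=0,i=18
  [3] ...## => .  t=1,i=11
  [2] ...#. => .  t=0,i=17
  [1] ....# => #  t=0,i=16
  [0] ..... => #  t=1,i=9
  bits 01010010101101100111010000110011 = 1387689011

1387689011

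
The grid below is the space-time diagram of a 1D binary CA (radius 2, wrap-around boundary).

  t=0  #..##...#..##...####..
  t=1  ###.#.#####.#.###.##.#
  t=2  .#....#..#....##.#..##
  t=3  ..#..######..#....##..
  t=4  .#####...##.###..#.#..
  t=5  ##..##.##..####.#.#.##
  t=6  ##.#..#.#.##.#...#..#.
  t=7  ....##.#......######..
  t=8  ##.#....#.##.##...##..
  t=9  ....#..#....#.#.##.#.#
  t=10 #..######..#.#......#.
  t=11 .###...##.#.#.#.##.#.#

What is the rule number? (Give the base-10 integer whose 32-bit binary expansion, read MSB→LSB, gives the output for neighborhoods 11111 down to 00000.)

  nb #####: next=.  (t=1,i=8, bit31=0)
  nb ####.: next=#  (t=0,i=18, bit30=1)
  nb ###.#: next=.  (t=1,i=2, bit29=0)
  nb ###..: next=#  (t=0,i=19, bit28=1)
  nb ##.##: next=#  (t=1,i=17, bit27=1)
  nb ##.#.: next=.  (t=1,i=3, bit26=0)
  nb ##..#: next=.  (t=0,i=20, bit25=0)
  nb ##...: next=.  (t=0,i=5, bit24=0)
  nb #.###: next=#  (t=1,i=6, bit23=1)
  nb #.##.: next=.  (t=1,i=18, bit22=0)
  nb #.#.#: next=.  (t=1,i=4, bit21=0)
  nb #.#..: next=.  (t=2,i=1, bit20=0)
  nb #..##: next=#  (t=0,i=2, bit19=1)
  nb #..#.: next=#  (t=0,i=21, bit18=1)
  nb #...#: next=#  (t=0,i=6, bit17=1)
  nb #....: next=.  (t=2,i=3, bit16=0)
  nb .####: next=.  (t=0,i=17, bit15=0)
  nb .###.: next=#  (t=1,i=15, bit14=1)
  nb .##.#: next=.  (t=1,i=19, bit13=0)
  nb .##..: next=#  (t=0,i=4, bit12=1)
  nb .#.##: next=.  (t=1,i=5, bit11=0)
  nb .#.#.: next=#  (t=4,i=18, bit10=1)
  nb .#..#: next=#  (t=0,i=1, bit9=1)
  nb .#...: next=#  (t=2,i=2, bit8=1)
  nb ..###: next=#  (t=0,i=16, bit7=1)
  nb ..##.: next=.  (t=0,i=3, bit6=0)
  nb ..#.#: next=.  (t=4,i=17, bit5=0)
  nb ..#..: next=#  (t=0,i=0, bit4=1)
  nb ...##: next=#  (t=0,i=15, bit3=1)
  nb ...#.: next=#  (t=0,i=7, bit2=1)
  nb ....#: next=.  (t=2,i=4, bit1=0)
  nb .....: next=#  (t=7,i=0, bit0=1)
  bits 01011000100011100101011110011101 = 1485723549

1485723549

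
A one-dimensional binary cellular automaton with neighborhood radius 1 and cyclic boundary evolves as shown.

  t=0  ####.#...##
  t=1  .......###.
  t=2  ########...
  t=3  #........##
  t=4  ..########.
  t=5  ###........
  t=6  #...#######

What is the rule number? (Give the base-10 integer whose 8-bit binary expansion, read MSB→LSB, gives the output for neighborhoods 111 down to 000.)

  [7] ### => .  t=0,i=0
  [6] ##. => .  t=0,i=3
  [5] #.# => .  t=0,i=4
  [4] #.. => .  t=0,i=6
  [3] .## => #  t=0,i=9
  [2] .#. => .  t=0,i=5
  [1] ..# => #  t=0,i=8
  [0] ... => #  t=0,i=7
  bits 00001011 = 11

11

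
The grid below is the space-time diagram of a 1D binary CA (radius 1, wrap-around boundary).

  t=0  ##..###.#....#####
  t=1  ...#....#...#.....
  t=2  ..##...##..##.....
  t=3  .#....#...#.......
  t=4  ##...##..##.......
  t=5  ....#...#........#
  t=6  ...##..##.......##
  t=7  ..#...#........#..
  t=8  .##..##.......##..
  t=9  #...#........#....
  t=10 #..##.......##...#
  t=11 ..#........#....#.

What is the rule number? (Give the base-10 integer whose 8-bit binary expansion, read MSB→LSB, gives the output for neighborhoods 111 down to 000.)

6

  nb ###: next=.  (t=0,i=0, bit7=0)
  nb ##.: next=.  (t=0,i=1, bit6=0)
  nb #.#: next=.  (t=0,i=7, bit5=0)
  nb #..: next=.  (t=0,i=2, bit4=0)
  nb .##: next=.  (t=0,i=4, bit3=0)
  nb .#.: next=#  (t=0,i=8, bit2=1)
  nb ..#: next=#  (t=0,i=3, bit1=1)
  nb ...: next=.  (t=0,i=10, bit0=0)
  bits 00000110 = 6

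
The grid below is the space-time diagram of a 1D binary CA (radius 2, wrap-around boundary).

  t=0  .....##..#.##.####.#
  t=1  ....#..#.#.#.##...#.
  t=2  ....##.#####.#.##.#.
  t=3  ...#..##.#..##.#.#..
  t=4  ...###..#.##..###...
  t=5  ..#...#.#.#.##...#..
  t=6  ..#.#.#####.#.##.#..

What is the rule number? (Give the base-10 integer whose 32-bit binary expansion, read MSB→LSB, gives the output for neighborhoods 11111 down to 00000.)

2414478904

  ##### -> #   bit 31 = 1  t=2,i=9
  ####. -> .   bit 30 = 0  t=0,i=16
  ###.# -> .   bit 29 = 0  t=0,i=17
  ###.. -> .   bit 28 = 0  t=4,i=5
  ##.## -> #   bit 27 = 1  t=0,i=13
  ##.#. -> #   bit 26 = 1  t=0,i=18
  ##..# -> #   bit 25 = 1  t=0,i=7
  ##... -> #   bit 24 = 1  t=1,i=15
  #.### -> #   bit 23 = 1  t=0,i=14
  #.##. -> #   bit 22 = 1  t=0,i=11
  #.#.# -> #   bit 21 = 1  t=1,i=9
  #.#.. -> .   bit 20 = 0  t=0,i=19
  #..## -> #   bit 19 = 1  t=3,i=5
  #..#. -> .   bit 18 = 0  t=0,i=8
  #...# -> #   bit 17 = 1  t=1,i=16
  #.... -> .   bit 16 = 0  t=0,i=1
  .#### -> .   bit 15 = 0  t=0,i=15
  .###. -> .   bit 14 = 0  t=4,i=4
  .##.# -> .   bit 13 = 0  t=0,i=12
  .##.. -> .   bit 12 = 0  t=0,i=6
  .#.## -> .   bit 11 = 0  t=0,i=10
  .#.#. -> #   bit 10 = 1  t=1,i=8
  .#..# -> #   bit 9 = 1  t=1,i=5
  .#... -> .   bit 8 = 0  t=0,i=0
  ..### -> .   bit 7 = 0  t=4,i=3
  ..##. -> .   bit 6 = 0  t=0,i=5
  ..#.# -> #   bit 5 = 1  t=0,i=9
  ..#.. -> #   bit 4 = 1  t=1,i=4
  ...## -> #   bit 3 = 1  t=0,i=4
  ...#. -> .   bit 2 = 0  t=1,i=3
  ....# -> .   bit 1 = 0  t=0,i=3
  ..... -> .   bit 0 = 0  t=0,i=2
  bits 10001111111010100000011000111000 = 2414478904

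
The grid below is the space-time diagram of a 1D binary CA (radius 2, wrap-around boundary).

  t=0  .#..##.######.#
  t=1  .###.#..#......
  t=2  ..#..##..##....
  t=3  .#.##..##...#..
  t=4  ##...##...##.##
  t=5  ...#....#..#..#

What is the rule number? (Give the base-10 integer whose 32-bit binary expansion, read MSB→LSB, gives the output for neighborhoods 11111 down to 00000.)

  nb #####: next=.  (t=0,i=9, bit31=0)
  nb ####.: next=.  (t=0,i=11, bit30=0)
  nb ###.#: next=.  (t=0,i=12, bit29=0)
  nb ###..: next=.  (t=4,i=1, bit28=0)
  nb ##.##: next=.  (t=0,i=6, bit27=0)
  nb ##.#.: next=.  (t=0,i=13, bit26=0)
  nb ##..#: next=#  (t=2,i=7, bit25=1)
  nb ##...: next=.  (t=2,i=11, bit24=0)
  nb #.###: next=.  (t=0,i=7, bit23=0)
  nb #.##.: next=.  (t=3,i=3, bit22=0)
  nb #.#.#: next=.  (t=0,i=14, bit21=0)
  nb #.#..: next=#  (t=0,i=1, bit20=1)
  nb #..##: next=#  (t=0,i=3, bit19=1)
  nb #..#.: next=.  (t=1,i=7, bit18=0)
  nb #...#: next=#  (t=3,i=10, bit17=1)
  nb #....: next=#  (t=1,i=10, bit16=1)
  nb .####: next=#  (t=0,i=8, bit15=1)
  nb .###.: next=#  (t=1,i=2, bit14=1)
  nb .##.#: next=#  (t=0,i=5, bit13=1)
  nb .##..: next=.  (t=2,i=6, bit12=0)
  nb .#.##: next=.  (t=3,i=2, bit11=0)
  nb .#.#.: next=.  (t=0,i=0, bit10=0)
  nb .#..#: next=#  (t=0,i=2, bit9=1)
  nb .#...: next=#  (t=1,i=9, bit8=1)
  nb ..###: next=.  (t=1,i=1, bit7=0)
  nb ..##.: next=.  (t=0,i=4, bit6=0)
  nb ..#.#: next=#  (t=3,i=1, bit5=1)
  nb ..#..: next=.  (t=1,i=8, bit4=0)
  nb ...##: next=.  (t=1,i=0, bit3=0)
  nb ...#.: next=#  (t=2,i=1, bit2=1)
  nb ....#: next=.  (t=1,i=14, bit1=0)
  nb .....: next=.  (t=1,i=11, bit0=0)
  bits 00000010000110111110001100100100 = 35382052

35382052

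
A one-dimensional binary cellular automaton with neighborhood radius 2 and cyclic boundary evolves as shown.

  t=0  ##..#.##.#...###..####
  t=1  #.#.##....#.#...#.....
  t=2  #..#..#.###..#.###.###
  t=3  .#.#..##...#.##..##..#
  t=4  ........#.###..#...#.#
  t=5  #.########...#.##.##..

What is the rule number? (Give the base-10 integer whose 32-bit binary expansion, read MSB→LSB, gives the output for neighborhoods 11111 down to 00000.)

  #####|.  b31=0 t=0,i=20
  ####.|#  b30=1 t=0,i=0
  ###.#|#  b29=1 t=2,i=17
  ###..|.  b28=0 t=0,i=1
  ##.##|#  b27=1 t=2,i=18
  ##.#.|.  b26=0 t=0,i=8
  ##..#|#  b25=1 t=0,i=2
  ##...|#  b24=1 t=1,i=6
  #.###|.  b23=0 t=2,i=8
  #.##.|.  b22=0 t=0,i=6
  #.#.#|.  b21=0 t=1,i=2
  #.#..|.  b20=0 t=0,i=9
  #..##|.  b19=0 t=0,i=17
  #..#.|.  b18=0 t=0,i=3
  #...#|.  b17=0 t=0,i=11
  #....|.  b16=0 t=1,i=7
  .####|.  b15=0 t=0,i=19
  .###.|.  b14=0 t=0,i=14
  .##.#|.  b13=0 t=0,i=7
  .##..|.  b12=0 t=1,i=5
  .#.##|#  b11=1 t=0,i=5
  .#.#.|.  b10=0 t=1,i=1
  .#..#|.  b9=0 t=2,i=4
  .#...|#  b8=1 t=0,i=10
  ..###|.  b7=0 t=0,i=13
  ..##.|.  b6=0 t=3,i=6
  ..#.#|#  b5=1 t=0,i=4
  ..#..|#  b4=1 t=1,i=16
  ...##|#  b3=1 t=0,i=12
  ...#.|#  b2=1 t=1,i=9
  ....#|#  b1=1 t=1,i=8
  .....|#  b0=1 t=1,i=19
  bits 01101011000000000000100100111111 = 1795164479

1795164479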